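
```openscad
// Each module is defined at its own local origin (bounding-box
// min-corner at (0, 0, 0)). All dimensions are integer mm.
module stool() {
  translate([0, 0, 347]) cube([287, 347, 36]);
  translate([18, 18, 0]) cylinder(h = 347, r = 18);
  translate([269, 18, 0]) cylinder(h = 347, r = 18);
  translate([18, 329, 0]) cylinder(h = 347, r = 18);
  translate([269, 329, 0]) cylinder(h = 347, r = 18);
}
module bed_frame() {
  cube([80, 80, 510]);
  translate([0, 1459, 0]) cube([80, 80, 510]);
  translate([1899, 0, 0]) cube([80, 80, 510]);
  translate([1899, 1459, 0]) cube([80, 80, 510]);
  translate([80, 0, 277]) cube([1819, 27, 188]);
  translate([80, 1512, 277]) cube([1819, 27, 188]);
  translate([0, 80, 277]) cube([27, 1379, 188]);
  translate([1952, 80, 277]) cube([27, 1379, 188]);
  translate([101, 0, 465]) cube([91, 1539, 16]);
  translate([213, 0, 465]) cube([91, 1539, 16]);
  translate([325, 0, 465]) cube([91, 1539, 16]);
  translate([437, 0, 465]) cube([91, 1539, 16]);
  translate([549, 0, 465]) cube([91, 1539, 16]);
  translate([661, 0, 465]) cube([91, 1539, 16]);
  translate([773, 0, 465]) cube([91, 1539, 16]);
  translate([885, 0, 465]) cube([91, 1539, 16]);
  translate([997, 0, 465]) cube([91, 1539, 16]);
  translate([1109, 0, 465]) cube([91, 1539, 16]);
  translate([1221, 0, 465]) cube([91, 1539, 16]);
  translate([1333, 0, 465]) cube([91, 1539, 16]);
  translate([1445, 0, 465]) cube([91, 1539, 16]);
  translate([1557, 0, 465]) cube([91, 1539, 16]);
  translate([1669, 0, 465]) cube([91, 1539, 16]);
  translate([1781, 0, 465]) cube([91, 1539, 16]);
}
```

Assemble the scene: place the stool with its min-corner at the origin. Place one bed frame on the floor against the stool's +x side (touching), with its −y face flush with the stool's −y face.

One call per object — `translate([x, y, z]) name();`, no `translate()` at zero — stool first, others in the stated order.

stool();
translate([287, 0, 0]) bed_frame();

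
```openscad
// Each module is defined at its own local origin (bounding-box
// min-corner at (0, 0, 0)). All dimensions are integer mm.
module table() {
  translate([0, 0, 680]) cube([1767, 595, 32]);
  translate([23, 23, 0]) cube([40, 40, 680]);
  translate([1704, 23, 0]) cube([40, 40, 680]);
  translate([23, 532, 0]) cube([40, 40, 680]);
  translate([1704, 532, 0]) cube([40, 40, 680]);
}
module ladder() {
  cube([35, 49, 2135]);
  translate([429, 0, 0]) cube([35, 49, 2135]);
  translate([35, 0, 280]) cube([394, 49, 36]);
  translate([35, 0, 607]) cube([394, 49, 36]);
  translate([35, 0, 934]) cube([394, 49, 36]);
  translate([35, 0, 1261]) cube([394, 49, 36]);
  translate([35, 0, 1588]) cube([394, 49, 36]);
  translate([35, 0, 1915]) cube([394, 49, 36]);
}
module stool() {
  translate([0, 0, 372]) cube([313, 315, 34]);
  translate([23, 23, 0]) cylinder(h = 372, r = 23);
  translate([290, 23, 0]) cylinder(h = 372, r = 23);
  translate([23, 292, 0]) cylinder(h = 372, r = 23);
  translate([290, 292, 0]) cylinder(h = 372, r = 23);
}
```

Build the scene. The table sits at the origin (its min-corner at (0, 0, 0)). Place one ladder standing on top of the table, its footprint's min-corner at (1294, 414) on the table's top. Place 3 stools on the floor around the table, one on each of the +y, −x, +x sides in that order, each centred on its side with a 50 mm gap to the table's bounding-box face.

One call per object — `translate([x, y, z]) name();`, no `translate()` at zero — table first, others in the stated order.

table();
translate([1294, 414, 712]) ladder();
translate([727, 645, 0]) stool();
translate([-363, 140, 0]) stool();
translate([1817, 140, 0]) stool();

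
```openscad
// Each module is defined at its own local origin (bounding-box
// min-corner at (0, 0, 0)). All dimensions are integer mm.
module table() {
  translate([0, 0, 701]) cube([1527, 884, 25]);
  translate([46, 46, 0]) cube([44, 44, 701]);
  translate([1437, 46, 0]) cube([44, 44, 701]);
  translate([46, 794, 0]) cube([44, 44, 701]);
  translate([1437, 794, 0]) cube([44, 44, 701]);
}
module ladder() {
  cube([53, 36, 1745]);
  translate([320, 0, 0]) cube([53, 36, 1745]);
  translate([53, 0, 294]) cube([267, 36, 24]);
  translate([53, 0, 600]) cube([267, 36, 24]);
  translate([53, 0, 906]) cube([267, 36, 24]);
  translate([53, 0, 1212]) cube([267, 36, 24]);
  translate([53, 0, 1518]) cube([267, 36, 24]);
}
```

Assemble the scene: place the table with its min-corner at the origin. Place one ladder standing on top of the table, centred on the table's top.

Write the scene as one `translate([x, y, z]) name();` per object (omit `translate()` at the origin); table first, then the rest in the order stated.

table();
translate([577, 424, 726]) ladder();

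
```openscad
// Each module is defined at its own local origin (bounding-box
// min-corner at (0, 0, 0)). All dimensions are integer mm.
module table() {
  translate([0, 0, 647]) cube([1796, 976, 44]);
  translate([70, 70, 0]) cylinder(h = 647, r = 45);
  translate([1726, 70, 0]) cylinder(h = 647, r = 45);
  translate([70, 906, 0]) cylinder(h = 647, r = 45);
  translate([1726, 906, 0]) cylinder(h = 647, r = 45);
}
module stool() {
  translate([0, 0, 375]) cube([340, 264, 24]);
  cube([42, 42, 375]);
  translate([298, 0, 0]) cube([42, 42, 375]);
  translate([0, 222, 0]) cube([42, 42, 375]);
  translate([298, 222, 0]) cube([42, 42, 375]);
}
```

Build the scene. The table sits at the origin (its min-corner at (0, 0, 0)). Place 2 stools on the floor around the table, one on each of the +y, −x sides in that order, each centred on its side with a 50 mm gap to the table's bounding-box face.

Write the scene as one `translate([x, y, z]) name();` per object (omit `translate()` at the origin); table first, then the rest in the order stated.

table();
translate([728, 1026, 0]) stool();
translate([-390, 356, 0]) stool();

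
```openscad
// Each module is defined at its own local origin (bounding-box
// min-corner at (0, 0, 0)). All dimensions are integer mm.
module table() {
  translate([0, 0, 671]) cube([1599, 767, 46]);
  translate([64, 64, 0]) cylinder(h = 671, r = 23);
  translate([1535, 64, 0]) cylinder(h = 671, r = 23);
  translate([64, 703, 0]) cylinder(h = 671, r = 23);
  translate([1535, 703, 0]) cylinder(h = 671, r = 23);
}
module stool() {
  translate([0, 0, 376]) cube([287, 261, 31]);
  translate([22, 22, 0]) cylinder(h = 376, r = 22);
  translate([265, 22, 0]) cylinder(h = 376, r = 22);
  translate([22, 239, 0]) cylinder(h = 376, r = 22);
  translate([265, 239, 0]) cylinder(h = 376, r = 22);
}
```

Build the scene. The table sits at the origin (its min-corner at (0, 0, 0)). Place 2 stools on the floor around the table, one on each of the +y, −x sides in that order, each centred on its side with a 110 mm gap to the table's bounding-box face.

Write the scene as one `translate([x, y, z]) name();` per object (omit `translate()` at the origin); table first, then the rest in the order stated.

table();
translate([656, 877, 0]) stool();
translate([-397, 253, 0]) stool();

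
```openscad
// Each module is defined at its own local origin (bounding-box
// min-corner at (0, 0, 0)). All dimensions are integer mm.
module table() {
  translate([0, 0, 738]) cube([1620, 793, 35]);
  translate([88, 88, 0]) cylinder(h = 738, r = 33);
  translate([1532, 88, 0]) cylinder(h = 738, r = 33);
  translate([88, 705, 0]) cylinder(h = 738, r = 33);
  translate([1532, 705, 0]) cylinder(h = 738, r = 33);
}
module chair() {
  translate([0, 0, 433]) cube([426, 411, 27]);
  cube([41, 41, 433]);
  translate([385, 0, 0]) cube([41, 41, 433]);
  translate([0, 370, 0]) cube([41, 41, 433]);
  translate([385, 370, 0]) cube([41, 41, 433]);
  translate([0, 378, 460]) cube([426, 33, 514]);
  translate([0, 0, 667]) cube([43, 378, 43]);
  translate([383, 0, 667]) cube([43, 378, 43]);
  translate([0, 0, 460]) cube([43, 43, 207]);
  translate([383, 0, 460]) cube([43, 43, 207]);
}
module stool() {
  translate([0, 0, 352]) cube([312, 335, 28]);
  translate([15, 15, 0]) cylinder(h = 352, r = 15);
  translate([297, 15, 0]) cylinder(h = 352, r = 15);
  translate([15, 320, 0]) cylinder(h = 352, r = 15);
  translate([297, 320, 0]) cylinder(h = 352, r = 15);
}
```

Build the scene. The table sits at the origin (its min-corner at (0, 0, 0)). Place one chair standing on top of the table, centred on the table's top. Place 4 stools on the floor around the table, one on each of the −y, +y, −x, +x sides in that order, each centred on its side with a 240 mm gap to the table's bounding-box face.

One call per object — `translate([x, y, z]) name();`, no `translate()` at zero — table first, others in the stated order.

table();
translate([597, 191, 773]) chair();
translate([654, -575, 0]) stool();
translate([654, 1033, 0]) stool();
translate([-552, 229, 0]) stool();
translate([1860, 229, 0]) stool();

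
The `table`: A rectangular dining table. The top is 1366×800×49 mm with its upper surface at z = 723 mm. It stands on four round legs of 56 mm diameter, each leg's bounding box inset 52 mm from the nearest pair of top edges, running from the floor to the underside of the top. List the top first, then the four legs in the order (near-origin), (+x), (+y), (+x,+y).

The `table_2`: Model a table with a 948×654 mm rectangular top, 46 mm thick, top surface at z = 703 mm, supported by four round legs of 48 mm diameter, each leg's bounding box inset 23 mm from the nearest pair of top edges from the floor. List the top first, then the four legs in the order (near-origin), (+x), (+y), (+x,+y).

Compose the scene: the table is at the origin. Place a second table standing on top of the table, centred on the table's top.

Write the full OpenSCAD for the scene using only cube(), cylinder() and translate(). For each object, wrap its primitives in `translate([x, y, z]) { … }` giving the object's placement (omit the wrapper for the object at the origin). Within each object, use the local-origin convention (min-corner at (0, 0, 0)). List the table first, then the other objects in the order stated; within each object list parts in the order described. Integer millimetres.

translate([0, 0, 674]) cube([1366, 800, 49]);
translate([80, 80, 0]) cylinder(h = 674, r = 28);
translate([1286, 80, 0]) cylinder(h = 674, r = 28);
translate([80, 720, 0]) cylinder(h = 674, r = 28);
translate([1286, 720, 0]) cylinder(h = 674, r = 28);
translate([209, 73, 723]) {
  translate([0, 0, 657]) cube([948, 654, 46]);
  translate([47, 47, 0]) cylinder(h = 657, r = 24);
  translate([901, 47, 0]) cylinder(h = 657, r = 24);
  translate([47, 607, 0]) cylinder(h = 657, r = 24);
  translate([901, 607, 0]) cylinder(h = 657, r = 24);
}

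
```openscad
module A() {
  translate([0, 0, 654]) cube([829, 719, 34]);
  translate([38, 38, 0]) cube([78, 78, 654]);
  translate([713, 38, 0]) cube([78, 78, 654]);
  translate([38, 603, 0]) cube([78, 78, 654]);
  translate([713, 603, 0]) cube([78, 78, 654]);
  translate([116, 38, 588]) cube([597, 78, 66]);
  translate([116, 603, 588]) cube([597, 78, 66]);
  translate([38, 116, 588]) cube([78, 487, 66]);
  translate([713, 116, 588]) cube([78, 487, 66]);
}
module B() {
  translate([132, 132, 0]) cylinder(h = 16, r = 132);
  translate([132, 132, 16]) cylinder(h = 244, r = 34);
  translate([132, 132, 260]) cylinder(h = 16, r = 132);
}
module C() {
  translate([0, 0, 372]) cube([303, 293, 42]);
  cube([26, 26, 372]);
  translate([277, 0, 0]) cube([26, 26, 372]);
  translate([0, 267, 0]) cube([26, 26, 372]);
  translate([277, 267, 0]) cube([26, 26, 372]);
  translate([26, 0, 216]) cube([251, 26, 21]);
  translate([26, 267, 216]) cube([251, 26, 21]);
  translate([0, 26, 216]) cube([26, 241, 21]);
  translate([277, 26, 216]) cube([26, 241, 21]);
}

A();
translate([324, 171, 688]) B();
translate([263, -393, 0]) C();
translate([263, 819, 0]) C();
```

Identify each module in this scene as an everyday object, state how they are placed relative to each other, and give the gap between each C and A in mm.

Each stool's nearest face is 100 mm from the table's bounding box.

A is a table. B is a spool. C is a stool. The spool is on top of the table. Two stools sit around the table at the −y, +y sides. The gap between each stool and the table is 100 mm.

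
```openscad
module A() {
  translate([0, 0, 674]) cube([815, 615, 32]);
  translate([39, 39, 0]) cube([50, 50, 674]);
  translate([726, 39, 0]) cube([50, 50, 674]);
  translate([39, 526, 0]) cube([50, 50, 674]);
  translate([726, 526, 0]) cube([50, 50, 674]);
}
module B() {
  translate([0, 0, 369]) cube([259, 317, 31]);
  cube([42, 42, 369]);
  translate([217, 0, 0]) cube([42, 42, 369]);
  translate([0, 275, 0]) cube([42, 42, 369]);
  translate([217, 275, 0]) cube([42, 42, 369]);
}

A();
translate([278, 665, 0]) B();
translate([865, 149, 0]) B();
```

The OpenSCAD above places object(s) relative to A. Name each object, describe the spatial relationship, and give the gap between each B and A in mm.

Each stool's nearest face is 50 mm from the table's bounding box.

A is a table. B is a stool. Two stools sit around the table at the +y, +x sides. The gap between each stool and the table is 50 mm.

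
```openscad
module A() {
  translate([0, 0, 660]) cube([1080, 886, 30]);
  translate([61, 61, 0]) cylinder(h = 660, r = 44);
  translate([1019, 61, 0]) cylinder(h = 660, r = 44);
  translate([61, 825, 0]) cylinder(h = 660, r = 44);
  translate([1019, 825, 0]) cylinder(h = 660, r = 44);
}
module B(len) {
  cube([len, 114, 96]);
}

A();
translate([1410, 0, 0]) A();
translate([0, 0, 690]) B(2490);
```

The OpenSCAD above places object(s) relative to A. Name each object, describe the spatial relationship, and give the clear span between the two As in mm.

A is a table. B is a beam. A beam spans the tops of two tables. The clear span between the two tables is 330 mm.

Second table starts at x = 1410; first ends at x = 1080; clear span = 1410 − 1080 = 330 mm.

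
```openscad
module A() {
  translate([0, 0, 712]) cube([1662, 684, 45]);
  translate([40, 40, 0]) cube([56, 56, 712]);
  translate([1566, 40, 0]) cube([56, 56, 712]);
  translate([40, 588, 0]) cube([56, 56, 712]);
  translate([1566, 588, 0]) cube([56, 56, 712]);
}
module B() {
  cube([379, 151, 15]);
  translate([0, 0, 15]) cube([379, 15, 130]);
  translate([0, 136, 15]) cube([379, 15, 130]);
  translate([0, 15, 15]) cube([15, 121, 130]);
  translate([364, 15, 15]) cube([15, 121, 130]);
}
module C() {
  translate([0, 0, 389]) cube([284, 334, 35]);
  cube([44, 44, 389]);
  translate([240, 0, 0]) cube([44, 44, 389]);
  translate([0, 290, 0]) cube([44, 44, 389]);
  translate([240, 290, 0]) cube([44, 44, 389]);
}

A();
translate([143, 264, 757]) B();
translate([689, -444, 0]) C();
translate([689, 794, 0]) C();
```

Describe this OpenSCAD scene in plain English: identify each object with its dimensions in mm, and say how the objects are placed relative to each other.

A is a table: top 1662 mm (x) × 684 mm (y), 45 mm thick, upper face at z = 757 mm, on four 56×56 mm square legs, each inset 40 mm from the nearest pair of top edges, running from z = 0 to the bottom of the top.

B is an open storage box with external size 379×151×145 mm and wall thickness 15 mm (the base is also 15 mm thick). The base covers the whole footprint; the four walls stand on the base, with the y-facing walls full-width and the x-facing walls fitting between their inner faces.

C is a simple wooden stool: a rectangular seat 284 mm (x) by 334 mm (y), 35 mm thick, top face at z = 424 mm, on four square legs, each 44×44 mm in cross-section. The legs rest on z = 0, each flush with a corner of the seat.

The open box is on top of the table. Two stools sit around the table at the −y, +y sides.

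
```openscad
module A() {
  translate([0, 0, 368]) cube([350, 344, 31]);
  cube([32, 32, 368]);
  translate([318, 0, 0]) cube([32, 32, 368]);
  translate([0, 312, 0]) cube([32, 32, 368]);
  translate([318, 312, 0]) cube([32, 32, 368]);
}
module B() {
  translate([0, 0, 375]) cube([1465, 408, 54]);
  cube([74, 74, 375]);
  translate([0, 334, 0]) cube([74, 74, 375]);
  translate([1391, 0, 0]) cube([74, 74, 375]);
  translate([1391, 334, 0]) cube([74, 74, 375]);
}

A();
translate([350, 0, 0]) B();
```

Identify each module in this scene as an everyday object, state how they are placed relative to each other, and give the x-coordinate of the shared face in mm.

The stool's +x face and the bench's −x face are both at x = 350 mm.

A is a stool. B is a bench. The bench is against the stool's +x side, with their −y faces flush. The x-coordinate of the shared face is 350 mm.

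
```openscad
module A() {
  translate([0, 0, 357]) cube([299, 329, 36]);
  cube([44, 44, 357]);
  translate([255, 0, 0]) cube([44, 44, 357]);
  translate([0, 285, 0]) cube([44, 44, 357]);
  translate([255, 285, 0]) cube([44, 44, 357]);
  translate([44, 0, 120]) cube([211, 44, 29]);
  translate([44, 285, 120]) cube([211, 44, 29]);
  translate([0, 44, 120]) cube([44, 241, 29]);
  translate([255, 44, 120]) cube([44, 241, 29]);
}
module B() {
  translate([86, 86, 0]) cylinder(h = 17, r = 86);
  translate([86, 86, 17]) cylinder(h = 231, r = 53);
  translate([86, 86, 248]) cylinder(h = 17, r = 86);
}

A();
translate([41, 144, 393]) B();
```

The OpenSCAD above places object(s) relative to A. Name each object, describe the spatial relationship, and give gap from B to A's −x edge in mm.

The spool's min-x is at 41; the stool's min-x is 0; gap = 41 mm.

A is a stool. B is a spool. The spool is on top of the stool. The gap from the spool to the stool's −x edge is 41 mm.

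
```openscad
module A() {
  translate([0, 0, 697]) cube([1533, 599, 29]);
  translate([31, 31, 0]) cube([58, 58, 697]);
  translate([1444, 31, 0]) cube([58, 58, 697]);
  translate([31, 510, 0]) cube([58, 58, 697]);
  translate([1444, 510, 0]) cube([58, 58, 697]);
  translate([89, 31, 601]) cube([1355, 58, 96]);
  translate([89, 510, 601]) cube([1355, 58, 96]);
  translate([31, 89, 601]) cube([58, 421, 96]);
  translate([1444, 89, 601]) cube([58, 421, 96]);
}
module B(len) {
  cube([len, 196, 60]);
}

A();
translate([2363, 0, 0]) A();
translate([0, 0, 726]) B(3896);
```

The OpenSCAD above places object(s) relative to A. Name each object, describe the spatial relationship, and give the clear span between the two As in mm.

Second table starts at x = 2363; first ends at x = 1533; clear span = 2363 − 1533 = 830 mm.

A is a table. B is a beam. A beam spans the tops of two tables. The clear span between the two tables is 830 mm.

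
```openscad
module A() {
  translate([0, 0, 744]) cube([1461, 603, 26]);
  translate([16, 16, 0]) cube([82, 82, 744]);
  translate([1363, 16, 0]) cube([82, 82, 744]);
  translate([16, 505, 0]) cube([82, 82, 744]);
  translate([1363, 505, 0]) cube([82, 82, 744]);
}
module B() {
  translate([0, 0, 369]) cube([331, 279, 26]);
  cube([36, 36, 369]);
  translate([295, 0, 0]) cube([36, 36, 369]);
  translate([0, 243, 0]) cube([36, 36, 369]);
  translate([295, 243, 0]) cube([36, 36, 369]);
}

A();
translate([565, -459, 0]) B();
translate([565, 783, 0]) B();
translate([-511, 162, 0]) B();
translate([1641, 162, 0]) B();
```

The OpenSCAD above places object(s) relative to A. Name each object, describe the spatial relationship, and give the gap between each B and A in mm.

Each stool's nearest face is 180 mm from the table's bounding box.

A is a table. B is a stool. Four stools sit around the table at the −y, +y, −x, +x sides. The gap between each stool and the table is 180 mm.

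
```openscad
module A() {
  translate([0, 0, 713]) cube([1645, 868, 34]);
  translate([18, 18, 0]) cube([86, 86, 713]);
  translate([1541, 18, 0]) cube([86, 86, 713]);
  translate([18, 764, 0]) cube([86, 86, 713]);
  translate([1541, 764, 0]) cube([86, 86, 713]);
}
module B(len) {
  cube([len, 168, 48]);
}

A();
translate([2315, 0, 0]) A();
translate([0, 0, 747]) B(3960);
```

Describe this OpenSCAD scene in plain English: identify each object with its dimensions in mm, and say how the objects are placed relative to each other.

A is a rectangular dining table. The top is 1645×868×34 mm with its upper surface at z = 747 mm. It stands on four 86×86 mm square legs, each inset 18 mm from the nearest pair of top edges, running from the floor to the underside of the top.

B is a rectangular beam 3960 mm long (x), 168 mm deep (y), 48 mm thick (z).

The beam spans the tops of two tables placed 670 mm apart, resting at z = 747 mm.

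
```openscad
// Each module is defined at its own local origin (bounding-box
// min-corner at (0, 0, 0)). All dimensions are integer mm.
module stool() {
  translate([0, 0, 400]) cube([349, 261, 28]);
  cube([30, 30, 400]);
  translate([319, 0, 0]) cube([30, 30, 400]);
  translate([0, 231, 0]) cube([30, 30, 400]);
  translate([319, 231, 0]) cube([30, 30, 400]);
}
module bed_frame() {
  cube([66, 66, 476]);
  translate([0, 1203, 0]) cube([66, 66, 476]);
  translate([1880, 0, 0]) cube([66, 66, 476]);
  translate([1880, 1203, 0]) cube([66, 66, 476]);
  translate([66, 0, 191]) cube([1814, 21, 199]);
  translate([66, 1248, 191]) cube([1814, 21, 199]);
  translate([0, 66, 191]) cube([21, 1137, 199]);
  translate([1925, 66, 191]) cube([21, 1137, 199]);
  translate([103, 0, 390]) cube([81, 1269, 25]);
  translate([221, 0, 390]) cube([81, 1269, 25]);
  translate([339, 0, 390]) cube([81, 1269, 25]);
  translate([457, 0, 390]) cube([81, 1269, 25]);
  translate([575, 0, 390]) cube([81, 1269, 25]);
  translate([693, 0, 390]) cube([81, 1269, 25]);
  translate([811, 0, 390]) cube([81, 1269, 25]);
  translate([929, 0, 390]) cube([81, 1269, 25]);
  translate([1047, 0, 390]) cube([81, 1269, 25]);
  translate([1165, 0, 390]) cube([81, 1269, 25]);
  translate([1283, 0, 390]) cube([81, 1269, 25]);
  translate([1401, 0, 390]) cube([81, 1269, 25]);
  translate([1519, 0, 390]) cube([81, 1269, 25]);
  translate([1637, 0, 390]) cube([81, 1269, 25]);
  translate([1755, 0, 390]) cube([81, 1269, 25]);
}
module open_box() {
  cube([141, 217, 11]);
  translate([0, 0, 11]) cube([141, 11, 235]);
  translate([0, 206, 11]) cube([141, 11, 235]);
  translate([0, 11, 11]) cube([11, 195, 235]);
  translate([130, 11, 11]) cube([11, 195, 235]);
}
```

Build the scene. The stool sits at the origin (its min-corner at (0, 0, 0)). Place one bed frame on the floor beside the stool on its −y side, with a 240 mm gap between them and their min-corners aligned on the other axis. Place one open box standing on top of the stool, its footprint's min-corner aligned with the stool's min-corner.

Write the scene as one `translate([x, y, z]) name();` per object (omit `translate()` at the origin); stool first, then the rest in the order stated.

stool();
translate([0, -1509, 0]) bed_frame();
translate([0, 0, 428]) open_box();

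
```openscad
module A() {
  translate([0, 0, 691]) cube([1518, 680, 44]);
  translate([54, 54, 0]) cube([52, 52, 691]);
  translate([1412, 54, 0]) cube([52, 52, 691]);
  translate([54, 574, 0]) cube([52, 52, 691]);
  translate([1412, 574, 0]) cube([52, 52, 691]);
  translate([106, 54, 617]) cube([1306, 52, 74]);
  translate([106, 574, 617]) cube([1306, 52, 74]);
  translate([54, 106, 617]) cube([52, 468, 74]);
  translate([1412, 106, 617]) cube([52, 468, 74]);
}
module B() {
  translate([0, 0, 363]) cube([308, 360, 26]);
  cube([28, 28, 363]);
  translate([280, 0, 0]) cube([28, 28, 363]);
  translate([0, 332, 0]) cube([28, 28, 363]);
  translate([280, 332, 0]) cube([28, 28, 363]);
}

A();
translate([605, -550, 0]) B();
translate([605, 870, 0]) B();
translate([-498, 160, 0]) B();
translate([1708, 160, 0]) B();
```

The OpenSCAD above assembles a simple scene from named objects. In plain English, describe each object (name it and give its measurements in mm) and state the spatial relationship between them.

A is a rectangular dining table. The top is 1518×680×44 mm with its upper surface at z = 735 mm. It stands on four 52×52 mm square legs, each inset 54 mm from the nearest pair of top edges, running from the floor to the underside of the top. Four apron rails, 52 mm thick and 74 mm tall, run between adjacent legs with their top edges flush with the underside of the top and their outer faces flush with the legs' outer faces.

B is a four-legged stool. The seat is 308×360 mm, 26 mm thick, top at z = 389 mm. It stands on four square legs, each 28×28 mm in cross-section, from z = 0 to the seat underside, each flush with a corner of the seat.

Four stools sit around the table at the −y, +y, −x, +x sides.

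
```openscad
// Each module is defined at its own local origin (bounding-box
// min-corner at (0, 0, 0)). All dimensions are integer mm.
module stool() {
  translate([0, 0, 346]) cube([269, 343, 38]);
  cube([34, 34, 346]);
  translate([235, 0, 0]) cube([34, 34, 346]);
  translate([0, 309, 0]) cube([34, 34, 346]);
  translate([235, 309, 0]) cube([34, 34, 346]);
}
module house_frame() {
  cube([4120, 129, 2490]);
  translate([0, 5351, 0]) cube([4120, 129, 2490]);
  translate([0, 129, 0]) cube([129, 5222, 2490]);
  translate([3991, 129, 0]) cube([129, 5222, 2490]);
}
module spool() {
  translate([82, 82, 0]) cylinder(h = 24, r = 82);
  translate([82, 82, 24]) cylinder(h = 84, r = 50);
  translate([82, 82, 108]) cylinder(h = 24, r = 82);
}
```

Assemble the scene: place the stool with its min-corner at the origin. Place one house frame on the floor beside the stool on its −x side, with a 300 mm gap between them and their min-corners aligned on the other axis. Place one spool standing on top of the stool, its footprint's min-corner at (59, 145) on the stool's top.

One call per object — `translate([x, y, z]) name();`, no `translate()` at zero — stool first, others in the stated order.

stool();
translate([-4420, 0, 0]) house_frame();
translate([59, 145, 384]) spool();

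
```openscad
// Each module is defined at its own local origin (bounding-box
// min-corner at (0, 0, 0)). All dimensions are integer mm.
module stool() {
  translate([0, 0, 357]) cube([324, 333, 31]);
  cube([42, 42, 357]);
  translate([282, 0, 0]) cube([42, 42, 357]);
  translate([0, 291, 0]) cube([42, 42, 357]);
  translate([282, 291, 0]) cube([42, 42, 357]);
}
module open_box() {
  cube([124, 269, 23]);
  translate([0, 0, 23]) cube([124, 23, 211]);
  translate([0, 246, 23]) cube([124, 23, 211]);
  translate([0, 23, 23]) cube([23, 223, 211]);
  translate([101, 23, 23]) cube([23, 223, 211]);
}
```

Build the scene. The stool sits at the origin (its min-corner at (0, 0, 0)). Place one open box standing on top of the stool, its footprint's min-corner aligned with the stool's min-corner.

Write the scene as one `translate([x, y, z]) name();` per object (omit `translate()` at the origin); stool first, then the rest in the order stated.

stool();
translate([0, 0, 388]) open_box();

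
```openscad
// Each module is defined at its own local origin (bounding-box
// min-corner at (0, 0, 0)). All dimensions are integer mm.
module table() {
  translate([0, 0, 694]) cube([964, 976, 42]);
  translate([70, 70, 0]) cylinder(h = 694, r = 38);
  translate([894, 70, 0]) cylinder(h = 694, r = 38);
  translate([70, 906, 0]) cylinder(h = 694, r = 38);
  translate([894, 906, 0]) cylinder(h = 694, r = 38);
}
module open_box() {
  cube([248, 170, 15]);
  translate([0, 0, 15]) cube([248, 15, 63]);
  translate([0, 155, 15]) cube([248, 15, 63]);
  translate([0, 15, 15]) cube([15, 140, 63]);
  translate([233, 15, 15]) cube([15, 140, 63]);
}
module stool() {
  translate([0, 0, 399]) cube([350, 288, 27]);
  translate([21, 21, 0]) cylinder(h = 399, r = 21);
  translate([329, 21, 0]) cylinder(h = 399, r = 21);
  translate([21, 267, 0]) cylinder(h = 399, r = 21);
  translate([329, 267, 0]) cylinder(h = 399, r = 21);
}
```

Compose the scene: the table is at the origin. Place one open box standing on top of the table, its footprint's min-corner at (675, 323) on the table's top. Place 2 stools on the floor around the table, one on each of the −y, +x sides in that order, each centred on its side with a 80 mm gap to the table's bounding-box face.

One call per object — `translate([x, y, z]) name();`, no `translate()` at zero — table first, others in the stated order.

table();
translate([675, 323, 736]) open_box();
translate([307, -368, 0]) stool();
translate([1044, 344, 0]) stool();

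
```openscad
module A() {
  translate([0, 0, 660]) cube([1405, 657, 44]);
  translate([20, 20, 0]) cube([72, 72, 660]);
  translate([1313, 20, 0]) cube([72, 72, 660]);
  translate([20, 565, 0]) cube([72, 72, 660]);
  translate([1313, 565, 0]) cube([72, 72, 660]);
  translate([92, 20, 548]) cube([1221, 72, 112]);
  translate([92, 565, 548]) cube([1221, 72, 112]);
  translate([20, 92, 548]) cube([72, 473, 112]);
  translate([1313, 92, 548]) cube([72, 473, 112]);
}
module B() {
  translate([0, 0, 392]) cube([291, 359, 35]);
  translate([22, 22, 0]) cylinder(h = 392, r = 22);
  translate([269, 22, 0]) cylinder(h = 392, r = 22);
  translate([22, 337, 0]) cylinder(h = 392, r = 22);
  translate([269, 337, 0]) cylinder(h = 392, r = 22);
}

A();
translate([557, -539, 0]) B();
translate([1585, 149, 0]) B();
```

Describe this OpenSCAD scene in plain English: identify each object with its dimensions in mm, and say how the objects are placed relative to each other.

A is a rectangular dining table. The top is 1405×657×44 mm with its upper surface at z = 704 mm. It stands on four 72×72 mm square legs, each inset 20 mm from the nearest pair of top edges, running from the floor to the underside of the top. Four apron rails, 72 mm thick and 112 mm tall, run between adjacent legs with their top edges flush with the underside of the top and their outer faces flush with the legs' outer faces.

B is a four-legged stool. The seat is a 291×359×35 mm slab whose top surface is at z = 427 mm; four round legs, each 44 mm in diameter, run from the floor (z = 0) to the underside of the seat, each leg's axis is inset half a diameter from the nearest pair of seat edges (so the leg's bounding box is flush with the corner).

Two stools sit around the table at the −y, +x sides.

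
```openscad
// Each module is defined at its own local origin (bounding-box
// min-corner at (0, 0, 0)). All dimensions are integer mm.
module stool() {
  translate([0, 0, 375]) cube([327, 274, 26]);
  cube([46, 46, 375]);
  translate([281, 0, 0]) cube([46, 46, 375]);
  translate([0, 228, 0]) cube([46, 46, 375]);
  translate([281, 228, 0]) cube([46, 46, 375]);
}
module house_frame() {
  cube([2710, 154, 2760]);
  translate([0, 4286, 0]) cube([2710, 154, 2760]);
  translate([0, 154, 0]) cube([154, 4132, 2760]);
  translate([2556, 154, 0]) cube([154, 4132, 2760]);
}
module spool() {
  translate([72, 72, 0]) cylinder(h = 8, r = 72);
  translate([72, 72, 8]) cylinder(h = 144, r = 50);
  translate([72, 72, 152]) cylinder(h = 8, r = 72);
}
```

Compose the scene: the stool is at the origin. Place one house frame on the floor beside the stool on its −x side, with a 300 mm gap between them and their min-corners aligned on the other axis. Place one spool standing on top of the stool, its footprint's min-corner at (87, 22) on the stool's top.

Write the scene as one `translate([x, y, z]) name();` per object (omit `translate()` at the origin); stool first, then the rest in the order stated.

stool();
translate([-3010, 0, 0]) house_frame();
translate([87, 22, 401]) spool();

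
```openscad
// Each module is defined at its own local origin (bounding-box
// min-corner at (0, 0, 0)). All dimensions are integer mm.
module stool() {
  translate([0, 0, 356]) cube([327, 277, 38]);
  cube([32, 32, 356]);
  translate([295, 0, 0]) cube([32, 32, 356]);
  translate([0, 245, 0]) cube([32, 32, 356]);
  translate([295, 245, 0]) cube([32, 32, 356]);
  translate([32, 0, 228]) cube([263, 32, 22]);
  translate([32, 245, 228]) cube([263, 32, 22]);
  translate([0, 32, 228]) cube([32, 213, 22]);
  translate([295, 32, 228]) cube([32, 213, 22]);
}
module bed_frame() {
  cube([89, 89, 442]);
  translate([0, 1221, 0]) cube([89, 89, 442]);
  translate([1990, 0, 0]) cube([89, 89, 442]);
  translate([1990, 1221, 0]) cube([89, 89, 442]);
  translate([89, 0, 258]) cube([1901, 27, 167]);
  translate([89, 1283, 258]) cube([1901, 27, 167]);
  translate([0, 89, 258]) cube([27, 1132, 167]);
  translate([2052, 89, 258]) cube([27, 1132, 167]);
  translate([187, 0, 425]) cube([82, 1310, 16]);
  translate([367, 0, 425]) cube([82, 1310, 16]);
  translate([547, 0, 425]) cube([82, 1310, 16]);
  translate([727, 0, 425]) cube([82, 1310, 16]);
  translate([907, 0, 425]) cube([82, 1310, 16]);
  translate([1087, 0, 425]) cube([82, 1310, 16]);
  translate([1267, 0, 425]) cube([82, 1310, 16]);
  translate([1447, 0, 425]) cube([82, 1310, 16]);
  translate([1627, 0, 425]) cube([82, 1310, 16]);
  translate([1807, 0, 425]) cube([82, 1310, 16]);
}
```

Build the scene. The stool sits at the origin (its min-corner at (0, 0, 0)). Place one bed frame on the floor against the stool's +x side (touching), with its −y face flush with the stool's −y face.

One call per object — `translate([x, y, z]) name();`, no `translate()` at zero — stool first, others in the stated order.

stool();
translate([327, 0, 0]) bed_frame();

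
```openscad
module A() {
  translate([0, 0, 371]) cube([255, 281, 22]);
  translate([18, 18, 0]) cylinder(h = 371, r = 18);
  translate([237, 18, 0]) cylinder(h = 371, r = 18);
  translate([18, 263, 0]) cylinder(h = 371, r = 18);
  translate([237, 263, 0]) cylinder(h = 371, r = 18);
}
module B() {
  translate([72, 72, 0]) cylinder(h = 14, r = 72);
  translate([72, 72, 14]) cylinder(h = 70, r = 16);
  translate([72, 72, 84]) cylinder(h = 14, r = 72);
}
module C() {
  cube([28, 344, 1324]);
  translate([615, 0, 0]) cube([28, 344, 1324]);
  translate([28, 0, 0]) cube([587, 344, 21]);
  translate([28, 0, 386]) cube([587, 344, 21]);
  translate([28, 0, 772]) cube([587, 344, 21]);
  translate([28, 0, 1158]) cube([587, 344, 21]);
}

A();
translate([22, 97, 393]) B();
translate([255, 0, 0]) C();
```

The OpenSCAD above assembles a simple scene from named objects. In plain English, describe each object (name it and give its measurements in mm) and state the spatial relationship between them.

A is a four-legged stool. The seat is a 255×281×22 mm slab whose top surface is at z = 393 mm; four round legs, each 36 mm in diameter, run from the floor (z = 0) to the underside of the seat, each leg's axis is inset half a diameter from the nearest pair of seat edges (so the leg's bounding box is flush with the corner).

B is a spool: two coaxial disc flanges of radius 72 mm and thickness 14 mm, joined by a core cylinder of radius 16 mm and height 70 mm. The lower flange rests on z = 0 and the three cylinders share a vertical axis.

C is an open bookshelf. Two side panels, each 28 mm thick, 344 mm deep and 1324 mm tall, stand 643 mm apart (outside-to-outside). Between them sit 4 shelves, each 21 mm thick and 344 mm deep, spanning the full gap between the sides. The bottom shelf rests on the floor (its underside at z = 0) and the clear gap between one shelf's top and the next shelf's underside is 365 mm.

The spool is on top of the stool. The bookshelf is against the stool's +x side, with their −y faces flush.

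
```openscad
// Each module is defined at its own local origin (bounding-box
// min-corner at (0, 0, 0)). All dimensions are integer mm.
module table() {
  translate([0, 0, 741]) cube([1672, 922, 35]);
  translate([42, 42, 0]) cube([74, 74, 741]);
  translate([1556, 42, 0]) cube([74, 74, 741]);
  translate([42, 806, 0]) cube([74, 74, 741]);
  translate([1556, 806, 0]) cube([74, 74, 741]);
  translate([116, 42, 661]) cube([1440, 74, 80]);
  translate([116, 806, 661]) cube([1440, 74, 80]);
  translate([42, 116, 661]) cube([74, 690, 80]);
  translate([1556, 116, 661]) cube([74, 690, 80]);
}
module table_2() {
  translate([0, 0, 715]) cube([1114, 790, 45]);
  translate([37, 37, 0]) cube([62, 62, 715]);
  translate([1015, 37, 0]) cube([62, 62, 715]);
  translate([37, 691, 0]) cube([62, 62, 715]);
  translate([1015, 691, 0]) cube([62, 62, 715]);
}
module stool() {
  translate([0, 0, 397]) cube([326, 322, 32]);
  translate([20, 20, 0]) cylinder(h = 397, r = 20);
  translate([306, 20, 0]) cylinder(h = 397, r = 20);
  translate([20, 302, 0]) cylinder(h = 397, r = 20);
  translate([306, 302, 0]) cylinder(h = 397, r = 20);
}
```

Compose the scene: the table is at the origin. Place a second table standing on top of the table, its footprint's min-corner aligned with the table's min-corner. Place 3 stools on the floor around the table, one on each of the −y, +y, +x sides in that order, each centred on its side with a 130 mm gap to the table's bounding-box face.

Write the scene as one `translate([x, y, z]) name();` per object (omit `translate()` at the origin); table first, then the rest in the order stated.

table();
translate([0, 0, 776]) table_2();
translate([673, -452, 0]) stool();
translate([673, 1052, 0]) stool();
translate([1802, 300, 0]) stool();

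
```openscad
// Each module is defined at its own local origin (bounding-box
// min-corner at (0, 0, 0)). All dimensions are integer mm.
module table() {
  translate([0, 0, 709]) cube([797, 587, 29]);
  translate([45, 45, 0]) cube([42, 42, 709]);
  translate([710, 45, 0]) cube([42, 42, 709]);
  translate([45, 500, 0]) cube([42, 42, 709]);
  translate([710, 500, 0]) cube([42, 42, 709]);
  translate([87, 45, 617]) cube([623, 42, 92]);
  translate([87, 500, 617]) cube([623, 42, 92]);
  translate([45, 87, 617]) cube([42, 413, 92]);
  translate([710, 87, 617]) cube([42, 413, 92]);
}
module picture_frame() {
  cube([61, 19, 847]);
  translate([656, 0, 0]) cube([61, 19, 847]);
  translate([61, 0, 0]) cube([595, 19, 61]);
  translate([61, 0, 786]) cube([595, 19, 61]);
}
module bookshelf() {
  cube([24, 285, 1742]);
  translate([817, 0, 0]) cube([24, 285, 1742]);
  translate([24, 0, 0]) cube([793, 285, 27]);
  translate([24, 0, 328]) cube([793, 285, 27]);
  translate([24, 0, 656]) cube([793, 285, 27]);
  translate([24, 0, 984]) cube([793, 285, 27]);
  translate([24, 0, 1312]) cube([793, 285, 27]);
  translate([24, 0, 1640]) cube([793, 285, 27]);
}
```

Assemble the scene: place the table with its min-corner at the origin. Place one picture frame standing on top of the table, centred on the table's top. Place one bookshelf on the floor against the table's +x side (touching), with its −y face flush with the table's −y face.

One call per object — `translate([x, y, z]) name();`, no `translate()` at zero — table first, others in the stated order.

table();
translate([40, 284, 738]) picture_frame();
translate([797, 0, 0]) bookshelf();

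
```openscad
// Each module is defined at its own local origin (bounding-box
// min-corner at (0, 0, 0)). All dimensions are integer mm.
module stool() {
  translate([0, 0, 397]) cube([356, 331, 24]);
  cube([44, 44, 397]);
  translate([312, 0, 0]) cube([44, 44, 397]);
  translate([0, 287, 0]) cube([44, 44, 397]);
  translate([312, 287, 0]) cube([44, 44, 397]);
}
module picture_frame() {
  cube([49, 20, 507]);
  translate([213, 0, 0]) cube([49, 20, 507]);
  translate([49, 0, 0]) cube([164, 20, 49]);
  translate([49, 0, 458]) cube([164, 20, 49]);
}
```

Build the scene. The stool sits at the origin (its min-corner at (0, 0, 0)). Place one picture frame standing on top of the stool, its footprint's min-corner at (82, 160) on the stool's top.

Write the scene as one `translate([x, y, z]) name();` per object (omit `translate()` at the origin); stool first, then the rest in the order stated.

stool();
translate([82, 160, 421]) picture_frame();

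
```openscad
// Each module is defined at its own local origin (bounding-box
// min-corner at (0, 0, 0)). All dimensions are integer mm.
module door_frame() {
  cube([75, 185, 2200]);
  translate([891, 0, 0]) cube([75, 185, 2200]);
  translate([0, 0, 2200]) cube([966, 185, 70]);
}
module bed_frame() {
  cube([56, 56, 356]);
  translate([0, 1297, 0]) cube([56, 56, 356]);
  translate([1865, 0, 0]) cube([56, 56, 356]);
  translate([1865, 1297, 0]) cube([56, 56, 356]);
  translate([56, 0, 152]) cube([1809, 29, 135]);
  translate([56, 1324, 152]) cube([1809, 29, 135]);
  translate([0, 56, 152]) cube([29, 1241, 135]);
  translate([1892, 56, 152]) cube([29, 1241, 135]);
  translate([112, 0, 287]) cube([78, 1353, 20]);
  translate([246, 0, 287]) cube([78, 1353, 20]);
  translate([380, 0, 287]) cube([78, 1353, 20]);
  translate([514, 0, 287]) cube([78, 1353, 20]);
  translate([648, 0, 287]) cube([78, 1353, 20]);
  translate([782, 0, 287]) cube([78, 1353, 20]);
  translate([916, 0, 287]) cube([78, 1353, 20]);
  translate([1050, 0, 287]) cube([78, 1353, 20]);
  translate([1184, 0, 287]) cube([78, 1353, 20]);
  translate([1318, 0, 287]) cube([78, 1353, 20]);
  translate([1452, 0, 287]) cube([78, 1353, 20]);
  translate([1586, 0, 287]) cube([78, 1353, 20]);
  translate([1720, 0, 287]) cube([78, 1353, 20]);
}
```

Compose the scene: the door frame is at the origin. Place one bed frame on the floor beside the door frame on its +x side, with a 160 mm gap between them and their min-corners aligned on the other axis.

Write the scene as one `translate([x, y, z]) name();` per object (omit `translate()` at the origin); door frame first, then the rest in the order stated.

door_frame();
translate([1126, 0, 0]) bed_frame();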